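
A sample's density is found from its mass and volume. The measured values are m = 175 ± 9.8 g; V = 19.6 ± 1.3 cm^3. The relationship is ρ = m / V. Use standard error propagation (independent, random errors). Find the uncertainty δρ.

0.775 g/cm^3

ρ is a product of powers, so relative uncertainties combine in quadrature:
  (1·δm/m)² = (1×0.0560)² = 0.00314;  (-1·δV/V)² = (-1×0.0663)² = 0.00440
δρ/ρ = √(0.00754) = 0.0868
ρ = 8.93 g/cm^3, so δρ = 0.0868 × 8.93 = 0.775 g/cm^3.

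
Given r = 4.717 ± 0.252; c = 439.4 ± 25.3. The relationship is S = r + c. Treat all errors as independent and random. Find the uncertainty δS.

25.3

Absolute uncertainties add in quadrature for a linear combination:
  (δr)² = 0.0635;  (δc)² = 640
δS = √(640) = 25.3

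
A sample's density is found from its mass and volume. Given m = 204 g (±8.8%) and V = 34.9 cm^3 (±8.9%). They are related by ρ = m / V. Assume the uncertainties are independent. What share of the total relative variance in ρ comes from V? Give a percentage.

50.6%

(δρ/ρ)² = (1·δm/m)² + (-1·δV/V)²
  m term: (1×0.0880)² = 0.00774
  V term: (-1×0.0890)² = 0.00792
Total = 0.0157. Share from V = 0.00792/0.0157 = 0.506.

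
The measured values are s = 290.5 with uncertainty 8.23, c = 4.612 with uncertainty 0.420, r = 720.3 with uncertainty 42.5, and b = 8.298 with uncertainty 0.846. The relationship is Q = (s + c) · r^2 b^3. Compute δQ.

2.88e+10

Let u = s + c = 295.1. δu = √(δs² + δc²) = √(67.7 + 0.176) = 8.24, so δu/u = 0.0279.
Q is then a monomial in u, r, b:
δQ/Q = √((δu/u)² + (2·δr/r)² + (3·δb/b)²) = √(0.000780 + 0.0139 + 0.0935) = 0.329
Q = 8.749e+10, so δQ = 0.329 × 8.749e+10 = 2.88e+10.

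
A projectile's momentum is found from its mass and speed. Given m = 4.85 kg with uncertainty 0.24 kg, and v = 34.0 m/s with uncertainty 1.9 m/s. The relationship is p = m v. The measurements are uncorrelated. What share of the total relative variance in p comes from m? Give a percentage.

44.0%

(δp/p)² = (1·δm/m)² + (1·δv/v)²
  m term: (1×0.0495)² = 0.00245
  v term: (1×0.0559)² = 0.00312
Total = 0.00557. Share from m = 0.00245/0.00557 = 0.440.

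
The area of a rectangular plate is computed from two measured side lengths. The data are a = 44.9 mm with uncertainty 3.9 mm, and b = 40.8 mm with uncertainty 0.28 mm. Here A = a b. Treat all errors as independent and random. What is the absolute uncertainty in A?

160 mm^2

For a monomial A ∝ a, b, fractional errors add in quadrature:
  (1·δa/a)² = (1×0.0869)² = 0.00754;  (1·δb/b)² = (1×0.00686)² = 4.71e-05
δA/A = √(0.00759) = 0.0871
A = 1830 mm^2, so δA = 0.0871 × 1830 = 160 mm^2.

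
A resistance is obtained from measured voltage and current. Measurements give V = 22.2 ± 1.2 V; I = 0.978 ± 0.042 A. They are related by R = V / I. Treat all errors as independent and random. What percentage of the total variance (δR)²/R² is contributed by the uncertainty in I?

(δR/R)² = (1·δV/V)² + (-1·δI/I)²
  V term: (1×0.0541)² = 0.00292
  I term: (-1×0.0429)² = 0.00184
Total = 0.00477. Share from I = 0.00184/0.00477 = 0.387.

38.7%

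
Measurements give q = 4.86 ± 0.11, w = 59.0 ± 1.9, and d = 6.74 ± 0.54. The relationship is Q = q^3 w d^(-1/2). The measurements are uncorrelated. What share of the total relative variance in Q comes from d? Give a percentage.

22.1%

(δQ/Q)² = (3·δq/q)² + (1·δw/w)² + (−½·δd/d)²
  q term: (3×0.0226)² = 0.00461
  w term: (1×0.0322)² = 0.00104
  d term: (-0.5×0.0801)² = 0.00160
Total = 0.00725. Share from d = 0.00160/0.00725 = 0.221.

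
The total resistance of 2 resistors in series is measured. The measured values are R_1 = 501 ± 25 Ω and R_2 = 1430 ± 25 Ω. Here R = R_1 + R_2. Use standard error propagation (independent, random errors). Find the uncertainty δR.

Sums and differences: (δR)² = Σ (cᵢ δxᵢ)².
  (δR_1)² = 625;  (δR_2)² = 625
δR = √(1250) = 35.4 Ω

35.4 Ω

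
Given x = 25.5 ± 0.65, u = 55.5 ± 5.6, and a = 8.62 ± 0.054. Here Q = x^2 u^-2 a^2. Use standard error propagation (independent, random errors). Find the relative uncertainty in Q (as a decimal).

Relative error in a monomial: (δQ/Q)² = Σ (nᵢ · δxᵢ/xᵢ)².
  (2·δx/x)² = (2×0.0255)² = 0.00260;  (-2·δu/u)² = (-2×0.101)² = 0.0407;  (2·δa/a)² = (2×0.00626)² = 0.000157
δQ/Q = √(0.0435) = 0.209

0.209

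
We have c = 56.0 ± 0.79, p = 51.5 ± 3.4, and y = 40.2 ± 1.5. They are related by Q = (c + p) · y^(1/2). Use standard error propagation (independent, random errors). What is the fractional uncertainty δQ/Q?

Let u = c + p = 108. δu = √(δc² + δp²) = √(0.624 + 11.6) = 3.49, so δu/u = 0.0325.
Q is then a monomial in u, y:
δQ/Q = √((δu/u)² + (½·δy/y)²) = √(0.00105 + 0.000348) = 0.0374

0.0374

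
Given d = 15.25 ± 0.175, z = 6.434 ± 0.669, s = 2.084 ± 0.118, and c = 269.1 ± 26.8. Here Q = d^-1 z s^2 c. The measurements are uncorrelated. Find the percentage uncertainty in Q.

18.4%

Since Q is a product/quotient, work with relative uncertainties:
  (-1·δd/d)² = (-1×0.0115)² = 0.000132;  (1·δz/z)² = (1×0.104)² = 0.0108;  (2·δs/s)² = (2×0.0566)² = 0.0128;  (1·δc/c)² = (1×0.0996)² = 0.00992
δQ/Q = √(0.0337) = 0.184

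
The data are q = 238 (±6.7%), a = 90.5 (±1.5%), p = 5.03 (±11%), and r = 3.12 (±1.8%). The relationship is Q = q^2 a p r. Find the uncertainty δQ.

1.41e+07

Since Q is a product/quotient, work with relative uncertainties:
  (2·δq/q)² = (2×0.0670)² = 0.0180;  (1·δa/a)² = (1×0.0150)² = 0.000225;  (1·δp/p)² = (1×0.110)² = 0.0121;  (1·δr/r)² = (1×0.0180)² = 0.000324
δQ/Q = √(0.0306) = 0.175
Q = 8.04e+07, so δQ = 0.175 × 8.04e+07 = 1.41e+07.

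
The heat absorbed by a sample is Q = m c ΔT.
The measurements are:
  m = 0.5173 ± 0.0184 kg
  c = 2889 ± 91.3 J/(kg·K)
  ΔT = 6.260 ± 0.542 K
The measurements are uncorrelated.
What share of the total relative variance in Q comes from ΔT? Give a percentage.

(δQ/Q)² = (1·δm/m)² + (1·δc/c)² + (1·δΔT/ΔT)²
  m term: (1×0.0356)² = 0.00127
  c term: (1×0.0316)² = 0.000999
  ΔT term: (1×0.0866)² = 0.00750
Total = 0.00976. Share from ΔT = 0.00750/0.00976 = 0.768.

76.8%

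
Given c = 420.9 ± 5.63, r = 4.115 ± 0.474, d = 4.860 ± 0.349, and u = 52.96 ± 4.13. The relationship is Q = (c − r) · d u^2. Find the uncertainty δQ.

9.79e+05

Let w = c − r = 416.8. δw = √(δc² + δr²) = √(31.7 + 0.225) = 5.65, so δw/w = 0.0136.
Q is then a monomial in w, d, u:
δQ/Q = √((δw/w)² + (1·δd/d)² + (2·δu/u)²) = √(0.000184 + 0.00516 + 0.0243) = 0.172
Q = 5.681e+06, so δQ = 0.172 × 5.681e+06 = 9.79e+05.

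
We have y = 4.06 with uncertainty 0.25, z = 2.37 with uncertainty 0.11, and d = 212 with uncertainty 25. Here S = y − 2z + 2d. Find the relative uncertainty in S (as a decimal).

0.118

S is a linear combination, so absolute uncertainties add in quadrature:
  (δy)² = 0.0625;  (2·δz)² = 0.0484;  (2·δd)² = 2500
δS = √(2500) = 50.0
S = 423, so δS/S = 50.0/423 = 0.118.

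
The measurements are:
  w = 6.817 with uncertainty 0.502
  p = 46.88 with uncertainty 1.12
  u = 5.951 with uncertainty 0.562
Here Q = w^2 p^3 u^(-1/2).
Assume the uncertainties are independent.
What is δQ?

Q is a product of powers, so relative uncertainties combine in quadrature:
  (2·δw/w)² = (2×0.0736)² = 0.0217;  (3·δp/p)² = (3×0.0239)² = 0.00514;  (−½·δu/u)² = (-0.5×0.0944)² = 0.00223
δQ/Q = √(0.0291) = 0.170
Q = 1.963e+06, so δQ = 0.170 × 1.963e+06 = 3.35e+05.

3.35e+05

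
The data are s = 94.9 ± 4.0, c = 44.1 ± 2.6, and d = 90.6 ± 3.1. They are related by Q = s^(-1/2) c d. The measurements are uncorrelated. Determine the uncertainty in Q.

29.3

Since Q is a product/quotient, work with relative uncertainties:
  (−½·δs/s)² = (-0.5×0.0421)² = 0.000444;  (1·δc/c)² = (1×0.0590)² = 0.00348;  (1·δd/d)² = (1×0.0342)² = 0.00117
δQ/Q = √(0.00509) = 0.0714
Q = 410, so δQ = 0.0714 × 410 = 29.3.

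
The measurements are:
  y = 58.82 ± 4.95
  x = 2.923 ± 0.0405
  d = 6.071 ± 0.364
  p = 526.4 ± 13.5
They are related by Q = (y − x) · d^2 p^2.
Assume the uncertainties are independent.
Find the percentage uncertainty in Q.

15.8%

Let u = y − x = 55.90. δu = √(δy² + δx²) = √(24.5 + 0.00164) = 4.95, so δu/u = 0.0886.
Q is then a monomial in u, d, p:
δQ/Q = √((δu/u)² + (2·δd/d)² + (2·δp/p)²) = √(0.00784 + 0.0144 + 0.00263) = 0.158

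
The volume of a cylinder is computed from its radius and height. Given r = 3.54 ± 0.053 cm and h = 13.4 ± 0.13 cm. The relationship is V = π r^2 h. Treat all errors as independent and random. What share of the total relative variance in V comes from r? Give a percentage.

(δV/V)² = (2·δr/r)² + (1·δh/h)²
  r term: (2×0.0150)² = 0.000897
  h term: (1×0.00970)² = 9.41e-05
Total = 0.000991. Share from r = 0.000897/0.000991 = 0.905.

90.5%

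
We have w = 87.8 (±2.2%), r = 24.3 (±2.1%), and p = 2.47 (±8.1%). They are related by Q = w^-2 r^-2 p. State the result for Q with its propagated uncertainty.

(5.43 ± 0.550) × 10^-7

Each factor contributes (exponent × relative error)² to (δQ/Q)²:
  (-2·δw/w)² = (-2×0.0220)² = 0.00194;  (-2·δr/r)² = (-2×0.0210)² = 0.00176;  (1·δp/p)² = (1×0.0810)² = 0.00656
δQ/Q = √(0.0103) = 0.101
Q = 5.43e-07, so δQ = 0.101 × 5.43e-07 = 5.5e-08.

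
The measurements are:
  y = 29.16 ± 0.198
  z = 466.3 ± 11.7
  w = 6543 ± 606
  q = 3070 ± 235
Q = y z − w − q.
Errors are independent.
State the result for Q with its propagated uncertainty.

Let p = y·z = 13600. δp/p = √((1·δy/y)² + (1·δz/z)²) = √(4.61e-05 + 0.000630) = 0.0260, so δp = 353.
Q = p − w − q: δQ = √(δp² + δw² + δq²) = √(1.25e+05 + 3.67e+05 + 55200) = 740
Q = 3984.

3984 ± 740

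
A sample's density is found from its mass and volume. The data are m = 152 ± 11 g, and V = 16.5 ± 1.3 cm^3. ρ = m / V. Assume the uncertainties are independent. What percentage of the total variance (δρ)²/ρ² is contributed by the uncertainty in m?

45.8%

(δρ/ρ)² = (1·δm/m)² + (-1·δV/V)²
  m term: (1×0.0724)² = 0.00524
  V term: (-1×0.0788)² = 0.00621
Total = 0.0114. Share from m = 0.00524/0.0114 = 0.458.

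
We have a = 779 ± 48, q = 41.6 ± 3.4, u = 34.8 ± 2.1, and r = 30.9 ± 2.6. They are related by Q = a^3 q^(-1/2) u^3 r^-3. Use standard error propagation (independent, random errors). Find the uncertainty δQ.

Since Q is a product/quotient, work with relative uncertainties:
  (3·δa/a)² = (3×0.0616)² = 0.0342;  (−½·δq/q)² = (-0.5×0.0817)² = 0.00167;  (3·δu/u)² = (3×0.0603)² = 0.0328;  (-3·δr/r)² = (-3×0.0841)² = 0.0637
δQ/Q = √(0.132) = 0.364
Q = 1.05e+08, so δQ = 0.364 × 1.05e+08 = 3.81e+07.

3.81e+07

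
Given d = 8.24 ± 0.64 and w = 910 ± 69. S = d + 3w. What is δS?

S is a linear combination, so absolute uncertainties add in quadrature:
  (δd)² = 0.410;  (3·δw)² = 42800
δS = √(42800) = 207

207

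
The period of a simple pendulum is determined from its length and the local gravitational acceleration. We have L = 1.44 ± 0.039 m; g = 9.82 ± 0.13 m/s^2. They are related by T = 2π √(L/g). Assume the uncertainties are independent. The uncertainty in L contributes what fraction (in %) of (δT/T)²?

(δT/T)² = (½·δL/L)² + (−½·δg/g)²
  L term: (0.5×0.0271)² = 0.000183
  g term: (-0.5×0.0132)² = 4.38e-05
Total = 0.000227. Share from L = 0.000183/0.000227 = 0.807.

80.7%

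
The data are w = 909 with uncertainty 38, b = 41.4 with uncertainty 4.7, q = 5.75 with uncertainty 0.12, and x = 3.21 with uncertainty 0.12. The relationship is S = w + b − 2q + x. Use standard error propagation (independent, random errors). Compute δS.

For a sum/difference, combine absolute errors in quadrature:
  (δw)² = 1440;  (δb)² = 22.1;  (2·δq)² = 0.0576;  (δx)² = 0.0144
δS = √(1470) = 38.3

38.3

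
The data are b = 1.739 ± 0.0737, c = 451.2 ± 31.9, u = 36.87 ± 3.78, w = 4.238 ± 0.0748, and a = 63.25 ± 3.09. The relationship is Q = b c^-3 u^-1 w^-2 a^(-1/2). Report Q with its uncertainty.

(3.595 ± 0.874) × 10^-12

For a monomial Q ∝ b, c^-3, u^-1, w^-2, a^(-1/2), fractional errors add in quadrature:
  (1·δb/b)² = (1×0.0424)² = 0.00180;  (-3·δc/c)² = (-3×0.0707)² = 0.0450;  (-1·δu/u)² = (-1×0.103)² = 0.0105;  (-2·δw/w)² = (-2×0.0176)² = 0.00125;  (−½·δa/a)² = (-0.5×0.0489)² = 0.000597
δQ/Q = √(0.0591) = 0.243
Q = 3.595e-12, so δQ = 0.243 × 3.595e-12 = 8.74e-13.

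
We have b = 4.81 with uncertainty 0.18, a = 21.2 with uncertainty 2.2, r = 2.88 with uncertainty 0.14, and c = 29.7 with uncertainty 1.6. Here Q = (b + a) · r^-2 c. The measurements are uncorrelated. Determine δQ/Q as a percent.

14.0%

Let u = b + a = 26.0. δu = √(δb² + δa²) = √(0.0324 + 4.84) = 2.21, so δu/u = 0.0849.
Q is then a monomial in u, r, c:
δQ/Q = √((δu/u)² + (-2·δr/r)² + (1·δc/c)²) = √(0.00720 + 0.00945 + 0.00290) = 0.140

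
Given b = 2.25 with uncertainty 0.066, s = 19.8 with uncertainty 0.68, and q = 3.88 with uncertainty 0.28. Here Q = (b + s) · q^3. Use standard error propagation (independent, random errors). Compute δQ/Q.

Let u = b + s = 22.1. δu = √(δb² + δs²) = √(0.00436 + 0.462) = 0.683, so δu/u = 0.0310.
Q is then a monomial in u, q:
δQ/Q = √((δu/u)² + (3·δq/q)²) = √(0.000960 + 0.0469) = 0.219

0.219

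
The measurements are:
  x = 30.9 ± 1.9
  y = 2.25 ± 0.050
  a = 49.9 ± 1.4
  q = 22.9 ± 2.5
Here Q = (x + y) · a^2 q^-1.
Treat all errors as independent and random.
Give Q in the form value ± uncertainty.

3600 ± 488

Let u = x + y = 33.1. δu = √(δx² + δy²) = √(3.61 + 0.00250) = 1.90, so δu/u = 0.0573.
Q is then a monomial in u, a, q:
δQ/Q = √((δu/u)² + (2·δa/a)² + (-1·δq/q)²) = √(0.00329 + 0.00315 + 0.0119) = 0.135
Q = 3600, so δQ = 0.135 × 3600 = 488.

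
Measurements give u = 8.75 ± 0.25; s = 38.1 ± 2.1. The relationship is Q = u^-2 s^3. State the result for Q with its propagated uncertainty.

722 ± 126

Each factor contributes (exponent × relative error)² to (δQ/Q)²:
  (-2·δu/u)² = (-2×0.0286)² = 0.00327;  (3·δs/s)² = (3×0.0551)² = 0.0273
δQ/Q = √(0.0306) = 0.175
Q = 722, so δQ = 0.175 × 722 = 126.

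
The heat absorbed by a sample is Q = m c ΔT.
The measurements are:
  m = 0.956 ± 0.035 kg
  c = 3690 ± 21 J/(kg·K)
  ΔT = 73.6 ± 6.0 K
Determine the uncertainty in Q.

23200 J

Each factor contributes (exponent × relative error)² to (δQ/Q)²:
  (1·δm/m)² = (1×0.0366)² = 0.00134;  (1·δc/c)² = (1×0.00569)² = 3.24e-05;  (1·δΔT/ΔT)² = (1×0.0815)² = 0.00665
δQ/Q = √(0.00802) = 0.0895
Q = 2.6e+05 J, so δQ = 0.0895 × 2.6e+05 = 23200 J.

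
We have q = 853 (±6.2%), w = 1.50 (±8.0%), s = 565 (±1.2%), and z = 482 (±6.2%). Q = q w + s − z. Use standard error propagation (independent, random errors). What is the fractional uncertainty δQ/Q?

Let p = q·w = 1280. δp/p = √((1·δq/q)² + (1·δw/w)²) = √(0.00384 + 0.00640) = 0.101, so δp = 130.
Q = p + s − z: δQ = √(δp² + δs² + δz²) = √(16800 + 46.0 + 893) = 133
Q = 1360, so δQ/Q = 133/1360 = 0.0977.

0.0977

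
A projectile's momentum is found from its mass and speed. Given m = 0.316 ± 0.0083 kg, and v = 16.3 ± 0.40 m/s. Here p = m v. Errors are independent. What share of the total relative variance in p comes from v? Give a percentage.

(δp/p)² = (1·δm/m)² + (1·δv/v)²
  m term: (1×0.0263)² = 0.000690
  v term: (1×0.0245)² = 0.000602
Total = 0.00129. Share from v = 0.000602/0.00129 = 0.466.

46.6%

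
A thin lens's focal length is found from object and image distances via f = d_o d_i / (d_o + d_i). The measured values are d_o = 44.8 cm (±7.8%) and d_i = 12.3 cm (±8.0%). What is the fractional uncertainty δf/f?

∂f/∂d_o = (d_i/(d_o+d_i))² = 0.0464;  ∂f/∂d_i = (d_o/(d_o+d_i))² = 0.616
δf = √((∂f/∂d_o · δd_o)² + (∂f/∂d_i · δd_i)²) = √(0.0263 + 0.367) = 0.627 cm
f = 9.65 cm, so δf/f = 0.627/9.65 = 0.0650.

0.0650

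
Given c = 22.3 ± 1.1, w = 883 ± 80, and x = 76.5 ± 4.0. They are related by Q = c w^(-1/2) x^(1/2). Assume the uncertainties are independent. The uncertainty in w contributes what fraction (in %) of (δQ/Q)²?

39.7%

(δQ/Q)² = (1·δc/c)² + (−½·δw/w)² + (½·δx/x)²
  c term: (1×0.0493)² = 0.00243
  w term: (-0.5×0.0906)² = 0.00205
  x term: (0.5×0.0523)² = 0.000683
Total = 0.00517. Share from w = 0.00205/0.00517 = 0.397.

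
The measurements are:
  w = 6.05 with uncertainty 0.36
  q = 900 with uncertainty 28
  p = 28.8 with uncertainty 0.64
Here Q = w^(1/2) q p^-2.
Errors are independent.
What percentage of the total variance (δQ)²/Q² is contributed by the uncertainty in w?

23.1%

(δQ/Q)² = (½·δw/w)² + (1·δq/q)² + (-2·δp/p)²
  w term: (0.5×0.0595)² = 0.000885
  q term: (1×0.0311)² = 0.000968
  p term: (-2×0.0222)² = 0.00198
Total = 0.00383. Share from w = 0.000885/0.00383 = 0.231.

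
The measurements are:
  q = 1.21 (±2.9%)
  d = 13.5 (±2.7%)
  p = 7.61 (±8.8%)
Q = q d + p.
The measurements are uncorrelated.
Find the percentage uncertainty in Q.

3.89%

Let w = q·d = 16.3. δw/w = √((1·δq/q)² + (1·δd/d)²) = √(0.000841 + 0.000729) = 0.0396, so δw = 0.647.
Q = w + p: δQ = √(δw² + δp²) = √(0.419 + 0.448) = 0.931
Q = 23.9, so δQ/Q = 0.931/23.9 = 0.0389.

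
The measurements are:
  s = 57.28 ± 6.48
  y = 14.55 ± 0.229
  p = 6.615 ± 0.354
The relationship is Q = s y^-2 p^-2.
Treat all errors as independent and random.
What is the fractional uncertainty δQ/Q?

0.159

Products/powers → add relative errors in quadrature, weighted by exponent:
  (1·δs/s)² = (1×0.113)² = 0.0128;  (-2·δy/y)² = (-2×0.0157)² = 0.000991;  (-2·δp/p)² = (-2×0.0535)² = 0.0115
δQ/Q = √(0.0252) = 0.159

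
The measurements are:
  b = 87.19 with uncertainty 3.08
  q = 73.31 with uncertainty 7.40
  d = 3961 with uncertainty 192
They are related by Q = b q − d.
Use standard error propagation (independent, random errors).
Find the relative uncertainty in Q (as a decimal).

0.292

Let p = b·q = 6392. δp/p = √((1·δb/b)² + (1·δq/q)²) = √(0.00125 + 0.0102) = 0.107, so δp = 684.
Q = p − d: δQ = √(δp² + δd²) = √(4.67e+05 + 36900) = 710
Q = 2431, so δQ/Q = 710/2431 = 0.292.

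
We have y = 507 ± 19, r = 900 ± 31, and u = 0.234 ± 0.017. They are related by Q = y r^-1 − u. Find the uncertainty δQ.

Let p = y·r^-1 = 0.563. δp/p = √((1·δy/y)² + (-1·δr/r)²) = √(0.00140 + 0.00119) = 0.0509, so δp = 0.0287.
Q = p − u: δQ = √(δp² + δu²) = √(0.000822 + 0.000289) = 0.0333

0.0333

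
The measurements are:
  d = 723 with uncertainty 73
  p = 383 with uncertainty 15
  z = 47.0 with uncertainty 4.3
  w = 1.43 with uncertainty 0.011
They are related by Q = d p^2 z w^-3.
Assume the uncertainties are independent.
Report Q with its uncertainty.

Q is a product of powers, so relative uncertainties combine in quadrature:
  (1·δd/d)² = (1×0.101)² = 0.0102;  (2·δp/p)² = (2×0.0392)² = 0.00614;  (1·δz/z)² = (1×0.0915)² = 0.00837;  (-3·δw/w)² = (-3×0.00769)² = 0.000533
δQ/Q = √(0.0252) = 0.159
Q = 1.7e+09, so δQ = 0.159 × 1.7e+09 = 2.71e+08.

(1.70 ± 0.271) × 10^9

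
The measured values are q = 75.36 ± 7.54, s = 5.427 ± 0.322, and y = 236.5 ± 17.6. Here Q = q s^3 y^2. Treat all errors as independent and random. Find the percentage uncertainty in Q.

25.3%

Each factor contributes (exponent × relative error)² to (δQ/Q)²:
  (1·δq/q)² = (1×0.100)² = 0.0100;  (3·δs/s)² = (3×0.0593)² = 0.0317;  (2·δy/y)² = (2×0.0744)² = 0.0222
δQ/Q = √(0.0638) = 0.253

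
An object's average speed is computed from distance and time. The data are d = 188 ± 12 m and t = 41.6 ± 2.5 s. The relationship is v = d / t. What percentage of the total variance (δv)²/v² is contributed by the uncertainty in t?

(δv/v)² = (1·δd/d)² + (-1·δt/t)²
  d term: (1×0.0638)² = 0.00407
  t term: (-1×0.0601)² = 0.00361
Total = 0.00769. Share from t = 0.00361/0.00769 = 0.470.

47.0%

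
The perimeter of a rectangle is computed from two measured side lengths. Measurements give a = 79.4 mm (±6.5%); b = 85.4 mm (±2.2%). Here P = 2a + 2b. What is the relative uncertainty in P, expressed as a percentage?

Sums and differences: (δP)² = Σ (cᵢ δxᵢ)².
  (2·δa)² = 107;  (2·δb)² = 14.1
δP = √(121) = 11.0 mm
P = 330 mm, so δP/P = 11.0/330 = 0.0333.

3.33%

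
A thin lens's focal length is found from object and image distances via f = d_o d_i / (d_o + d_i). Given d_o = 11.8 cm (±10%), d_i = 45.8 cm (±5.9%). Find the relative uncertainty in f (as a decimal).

0.0804

∂f/∂d_o = (d_i/(d_o+d_i))² = 0.632;  ∂f/∂d_i = (d_o/(d_o+d_i))² = 0.0420
δf = √((∂f/∂d_o · δd_o)² + (∂f/∂d_i · δd_i)²) = √(0.557 + 0.0129) = 0.755 cm
f = 9.38 cm, so δf/f = 0.755/9.38 = 0.0804.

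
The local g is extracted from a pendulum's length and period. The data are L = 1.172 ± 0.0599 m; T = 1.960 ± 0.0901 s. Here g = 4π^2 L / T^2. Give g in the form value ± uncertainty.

12.04 ± 1.27 m/s^2

Each factor contributes (exponent × relative error)² to (δg/g)²:
  (1·δL/L)² = (1×0.0511)² = 0.00261;  (-2·δT/T)² = (-2×0.0460)² = 0.00845
δg/g = √(0.0111) = 0.105
g = 12.04 m/s^2, so δg = 0.105 × 12.04 = 1.27 m/s^2.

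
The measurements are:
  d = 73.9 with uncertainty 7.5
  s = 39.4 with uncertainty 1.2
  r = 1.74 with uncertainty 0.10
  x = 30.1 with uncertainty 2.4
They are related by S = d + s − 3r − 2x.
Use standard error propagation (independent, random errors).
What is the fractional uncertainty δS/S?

S is a linear combination, so absolute uncertainties add in quadrature:
  (δd)² = 56.2;  (δs)² = 1.44;  (3·δr)² = 0.0900;  (2·δx)² = 23.0
δS = √(80.8) = 8.99
S = 47.9, so δS/S = 8.99/47.9 = 0.188.

0.188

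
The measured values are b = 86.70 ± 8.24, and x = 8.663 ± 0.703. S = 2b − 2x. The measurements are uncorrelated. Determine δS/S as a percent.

10.6%

For a sum/difference, combine absolute errors in quadrature:
  (2·δb)² = 272;  (2·δx)² = 1.98
δS = √(274) = 16.5
S = 156.1, so δS/S = 16.5/156.1 = 0.106.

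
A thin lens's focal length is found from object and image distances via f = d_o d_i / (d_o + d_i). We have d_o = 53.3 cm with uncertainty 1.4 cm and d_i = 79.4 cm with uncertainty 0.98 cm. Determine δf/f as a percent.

1.65%

∂f/∂d_o = (d_i/(d_o+d_i))² = 0.358;  ∂f/∂d_i = (d_o/(d_o+d_i))² = 0.161
δf = √((∂f/∂d_o · δd_o)² + (∂f/∂d_i · δd_i)²) = √(0.251 + 0.0250) = 0.526 cm
f = 31.9 cm, so δf/f = 0.526/31.9 = 0.0165.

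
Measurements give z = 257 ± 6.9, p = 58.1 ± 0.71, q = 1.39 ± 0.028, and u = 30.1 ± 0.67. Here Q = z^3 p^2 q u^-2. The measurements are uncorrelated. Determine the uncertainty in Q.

8.56e+06

Q is a product of powers, so relative uncertainties combine in quadrature:
  (3·δz/z)² = (3×0.0268)² = 0.00649;  (2·δp/p)² = (2×0.0122)² = 0.000597;  (1·δq/q)² = (1×0.0201)² = 0.000406;  (-2·δu/u)² = (-2×0.0223)² = 0.00198
δQ/Q = √(0.00947) = 0.0973
Q = 8.79e+07, so δQ = 0.0973 × 8.79e+07 = 8.56e+06.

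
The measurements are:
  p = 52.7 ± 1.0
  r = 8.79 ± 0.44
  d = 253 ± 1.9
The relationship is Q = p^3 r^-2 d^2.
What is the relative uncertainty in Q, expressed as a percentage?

Products/powers → add relative errors in quadrature, weighted by exponent:
  (3·δp/p)² = (3×0.0190)² = 0.00324;  (-2·δr/r)² = (-2×0.0501)² = 0.0100;  (2·δd/d)² = (2×0.00751)² = 0.000226
δQ/Q = √(0.0135) = 0.116

11.6%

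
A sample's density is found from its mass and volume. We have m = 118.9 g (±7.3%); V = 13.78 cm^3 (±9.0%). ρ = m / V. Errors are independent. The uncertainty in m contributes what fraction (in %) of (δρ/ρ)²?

(δρ/ρ)² = (1·δm/m)² + (-1·δV/V)²
  m term: (1×0.0730)² = 0.00533
  V term: (-1×0.0900)² = 0.00810
Total = 0.0134. Share from m = 0.00533/0.0134 = 0.397.

39.7%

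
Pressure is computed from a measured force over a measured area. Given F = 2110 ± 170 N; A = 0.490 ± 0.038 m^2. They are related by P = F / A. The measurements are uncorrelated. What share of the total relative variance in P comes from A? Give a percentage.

48.1%

(δP/P)² = (1·δF/F)² + (-1·δA/A)²
  F term: (1×0.0806)² = 0.00649
  A term: (-1×0.0776)² = 0.00601
Total = 0.0125. Share from A = 0.00601/0.0125 = 0.481.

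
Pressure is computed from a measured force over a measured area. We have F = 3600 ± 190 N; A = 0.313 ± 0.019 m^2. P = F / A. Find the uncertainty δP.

Each factor contributes (exponent × relative error)² to (δP/P)²:
  (1·δF/F)² = (1×0.0528)² = 0.00279;  (-1·δA/A)² = (-1×0.0607)² = 0.00368
δP/P = √(0.00647) = 0.0804
P = 11500 Pa, so δP = 0.0804 × 11500 = 925 Pa.

925 Pa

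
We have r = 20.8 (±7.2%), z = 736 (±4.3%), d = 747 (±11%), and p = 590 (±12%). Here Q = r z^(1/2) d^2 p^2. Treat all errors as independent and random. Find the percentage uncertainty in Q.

Each factor contributes (exponent × relative error)² to (δQ/Q)²:
  (1·δr/r)² = (1×0.0720)² = 0.00518;  (½·δz/z)² = (0.5×0.0430)² = 0.000462;  (2·δd/d)² = (2×0.110)² = 0.0484;  (2·δp/p)² = (2×0.120)² = 0.0576
δQ/Q = √(0.112) = 0.334

33.4%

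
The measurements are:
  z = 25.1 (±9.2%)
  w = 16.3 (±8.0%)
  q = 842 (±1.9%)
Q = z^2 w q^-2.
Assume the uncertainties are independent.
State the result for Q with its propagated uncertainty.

Since Q is a product/quotient, work with relative uncertainties:
  (2·δz/z)² = (2×0.0920)² = 0.0339;  (1·δw/w)² = (1×0.0800)² = 0.00640;  (-2·δq/q)² = (-2×0.0190)² = 0.00144
δQ/Q = √(0.0417) = 0.204
Q = 0.0145, so δQ = 0.204 × 0.0145 = 0.00296.

0.0145 ± 0.00296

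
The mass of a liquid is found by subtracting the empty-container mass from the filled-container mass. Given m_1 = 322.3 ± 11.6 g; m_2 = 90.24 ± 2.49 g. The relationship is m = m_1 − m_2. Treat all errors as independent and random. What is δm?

m is a linear combination, so absolute uncertainties add in quadrature:
  (δm_1)² = 135;  (δm_2)² = 6.20
δm = √(141) = 11.9 g

11.9 g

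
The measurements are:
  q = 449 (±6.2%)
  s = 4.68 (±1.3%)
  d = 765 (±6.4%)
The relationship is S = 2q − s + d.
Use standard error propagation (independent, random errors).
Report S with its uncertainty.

Absolute uncertainties add in quadrature for a linear combination:
  (2·δq)² = 3100;  (δs)² = 0.00370;  (δd)² = 2400
δS = √(5500) = 74.1
S = 1660.

1660 ± 74.1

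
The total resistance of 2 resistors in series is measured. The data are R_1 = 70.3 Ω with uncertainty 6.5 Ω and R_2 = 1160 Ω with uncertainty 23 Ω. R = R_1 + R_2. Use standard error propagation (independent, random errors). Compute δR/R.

0.0194

Each term contributes (cᵢ δxᵢ)² to (δR)²:
  (δR_1)² = 42.2;  (δR_2)² = 529
δR = √(571) = 23.9 Ω
R = 1230 Ω, so δR/R = 23.9/1230 = 0.0194.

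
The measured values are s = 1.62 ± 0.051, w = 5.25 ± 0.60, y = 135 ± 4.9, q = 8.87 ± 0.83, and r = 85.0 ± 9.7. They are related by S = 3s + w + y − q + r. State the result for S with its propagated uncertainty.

221 ± 10.9

For a sum/difference, combine absolute errors in quadrature:
  (3·δs)² = 0.0234;  (δw)² = 0.360;  (δy)² = 24.0;  (δq)² = 0.689;  (δr)² = 94.1
δS = √(119) = 10.9
S = 221.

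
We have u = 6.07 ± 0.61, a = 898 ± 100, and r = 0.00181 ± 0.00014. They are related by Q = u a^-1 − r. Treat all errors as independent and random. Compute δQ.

Let p = u·a^-1 = 0.00676. δp/p = √((1·δu/u)² + (-1·δa/a)²) = √(0.0101 + 0.0124) = 0.150, so δp = 0.00101.
Q = p − r: δQ = √(δp² + δr²) = √(1.03e-06 + 1.96e-08) = 0.00102

0.00102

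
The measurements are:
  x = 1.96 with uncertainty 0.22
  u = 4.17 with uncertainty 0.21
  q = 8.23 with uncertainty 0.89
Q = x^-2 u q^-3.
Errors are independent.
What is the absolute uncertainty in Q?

0.000774

Q is a product of powers, so relative uncertainties combine in quadrature:
  (-2·δx/x)² = (-2×0.112)² = 0.0504;  (1·δu/u)² = (1×0.0504)² = 0.00254;  (-3·δq/q)² = (-3×0.108)² = 0.105
δQ/Q = √(0.158) = 0.398
Q = 0.00195, so δQ = 0.398 × 0.00195 = 0.000774.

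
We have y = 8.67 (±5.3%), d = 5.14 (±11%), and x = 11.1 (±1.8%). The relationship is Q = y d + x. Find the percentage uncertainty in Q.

Let p = y·d = 44.6. δp/p = √((1·δy/y)² + (1·δd/d)²) = √(0.00281 + 0.0121) = 0.122, so δp = 5.44.
Q = p + x: δQ = √(δp² + δx²) = √(29.6 + 0.0399) = 5.45
Q = 55.7, so δQ/Q = 5.45/55.7 = 0.0978.

9.78%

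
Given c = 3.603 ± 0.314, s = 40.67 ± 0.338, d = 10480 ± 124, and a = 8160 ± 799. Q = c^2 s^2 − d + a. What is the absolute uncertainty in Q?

Let p = c^2·s^2 = 21470. δp/p = √((2·δc/c)² + (2·δs/s)²) = √(0.0304 + 0.000276) = 0.175, so δp = 3760.
Q = p − d + a: δQ = √(δp² + δd² + δa²) = √(1.41e+07 + 15400 + 6.38e+05) = 3850

3850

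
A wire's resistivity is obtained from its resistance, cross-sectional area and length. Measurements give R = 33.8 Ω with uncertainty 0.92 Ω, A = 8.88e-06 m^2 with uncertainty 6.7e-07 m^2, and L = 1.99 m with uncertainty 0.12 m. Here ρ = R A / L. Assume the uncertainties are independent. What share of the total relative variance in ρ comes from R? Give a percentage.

7.36%

(δρ/ρ)² = (1·δR/R)² + (1·δA/A)² + (-1·δL/L)²
  R term: (1×0.0272)² = 0.000741
  A term: (1×0.0755)² = 0.00569
  L term: (-1×0.0603)² = 0.00364
Total = 0.0101. Share from R = 0.000741/0.0101 = 0.0736.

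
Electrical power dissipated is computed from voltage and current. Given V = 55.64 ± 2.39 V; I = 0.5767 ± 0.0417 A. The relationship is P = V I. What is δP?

Each factor contributes (exponent × relative error)² to (δP/P)²:
  (1·δV/V)² = (1×0.0430)² = 0.00185;  (1·δI/I)² = (1×0.0723)² = 0.00523
δP/P = √(0.00707) = 0.0841
P = 32.09 W, so δP = 0.0841 × 32.09 = 2.70 W.

2.70 W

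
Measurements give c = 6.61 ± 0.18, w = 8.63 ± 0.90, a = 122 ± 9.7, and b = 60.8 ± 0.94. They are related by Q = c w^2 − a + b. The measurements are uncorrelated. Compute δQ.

104

Let p = c·w^2 = 492. δp/p = √((1·δc/c)² + (2·δw/w)²) = √(0.000742 + 0.0435) = 0.210, so δp = 104.
Q = p − a + b: δQ = √(δp² + δa² + δb²) = √(10700 + 94.1 + 0.884) = 104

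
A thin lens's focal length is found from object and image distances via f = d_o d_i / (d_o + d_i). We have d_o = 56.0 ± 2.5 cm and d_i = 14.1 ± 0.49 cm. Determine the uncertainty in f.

∂f/∂d_o = (d_i/(d_o+d_i))² = 0.0405;  ∂f/∂d_i = (d_o/(d_o+d_i))² = 0.638
δf = √((∂f/∂d_o · δd_o)² + (∂f/∂d_i · δd_i)²) = √(0.0102 + 0.0978) = 0.329 cm

0.329 cm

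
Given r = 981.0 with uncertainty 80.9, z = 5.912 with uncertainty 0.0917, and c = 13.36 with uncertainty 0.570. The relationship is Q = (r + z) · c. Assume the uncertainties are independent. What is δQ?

1220

Let u = r + z = 986.9. δu = √(δr² + δz²) = √(6540 + 0.00841) = 80.9, so δu/u = 0.0820.
Q is then a monomial in u, c:
δQ/Q = √((δu/u)² + (1·δc/c)²) = √(0.00672 + 0.00182) = 0.0924
Q = 13190, so δQ = 0.0924 × 13190 = 1220.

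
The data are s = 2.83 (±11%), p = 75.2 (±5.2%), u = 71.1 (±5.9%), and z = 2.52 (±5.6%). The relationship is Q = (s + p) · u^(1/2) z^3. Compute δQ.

1870

Let w = s + p = 78.0. δw = √(δs² + δp²) = √(0.0969 + 15.3) = 3.92, so δw/w = 0.0503.
Q is then a monomial in w, u, z:
δQ/Q = √((δw/w)² + (½·δu/u)² + (3·δz/z)²) = √(0.00253 + 0.000870 + 0.0282) = 0.178
Q = 10500, so δQ = 0.178 × 10500 = 1870.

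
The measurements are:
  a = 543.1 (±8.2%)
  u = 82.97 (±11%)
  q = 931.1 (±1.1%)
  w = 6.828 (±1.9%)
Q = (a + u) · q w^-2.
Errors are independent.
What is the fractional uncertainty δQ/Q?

Let h = a + u = 626.1. δh = √(δa² + δu²) = √(1980 + 83.3) = 45.5, so δh/h = 0.0726.
Q is then a monomial in h, q, w:
δQ/Q = √((δh/h)² + (1·δq/q)² + (-2·δw/w)²) = √(0.00527 + 0.000121 + 0.00144) = 0.0827

0.0827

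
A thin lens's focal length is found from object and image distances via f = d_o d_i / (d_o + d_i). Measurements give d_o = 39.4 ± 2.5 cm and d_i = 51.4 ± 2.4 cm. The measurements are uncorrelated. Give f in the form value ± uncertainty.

∂f/∂d_o = (d_i/(d_o+d_i))² = 0.320;  ∂f/∂d_i = (d_o/(d_o+d_i))² = 0.188
δf = √((∂f/∂d_o · δd_o)² + (∂f/∂d_i · δd_i)²) = √(0.642 + 0.204) = 0.920 cm
f = 22.3 cm.

22.3 ± 0.920 cm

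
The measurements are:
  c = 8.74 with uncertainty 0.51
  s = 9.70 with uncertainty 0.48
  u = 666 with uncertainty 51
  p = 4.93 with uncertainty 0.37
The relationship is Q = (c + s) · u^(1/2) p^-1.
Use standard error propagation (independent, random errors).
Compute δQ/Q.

0.0924

Let w = c + s = 18.4. δw = √(δc² + δs²) = √(0.260 + 0.230) = 0.700, so δw/w = 0.0380.
Q is then a monomial in w, u, p:
δQ/Q = √((δw/w)² + (½·δu/u)² + (-1·δp/p)²) = √(0.00144 + 0.00147 + 0.00563) = 0.0924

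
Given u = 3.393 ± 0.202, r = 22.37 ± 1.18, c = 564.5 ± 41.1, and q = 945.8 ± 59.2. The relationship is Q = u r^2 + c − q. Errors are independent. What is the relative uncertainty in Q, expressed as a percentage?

Let p = u·r^2 = 1698. δp/p = √((1·δu/u)² + (2·δr/r)²) = √(0.00354 + 0.0111) = 0.121, so δp = 206.
Q = p + c − q: δQ = √(δp² + δc² + δq²) = √(42300 + 1690 + 3500) = 218
Q = 1317, so δQ/Q = 218/1317 = 0.166.

16.6%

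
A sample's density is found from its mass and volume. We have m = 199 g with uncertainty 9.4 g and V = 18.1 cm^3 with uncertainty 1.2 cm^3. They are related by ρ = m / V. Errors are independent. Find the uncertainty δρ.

0.895 g/cm^3

ρ is a product of powers, so relative uncertainties combine in quadrature:
  (1·δm/m)² = (1×0.0472)² = 0.00223;  (-1·δV/V)² = (-1×0.0663)² = 0.00440
δρ/ρ = √(0.00663) = 0.0814
ρ = 11.0 g/cm^3, so δρ = 0.0814 × 11.0 = 0.895 g/cm^3.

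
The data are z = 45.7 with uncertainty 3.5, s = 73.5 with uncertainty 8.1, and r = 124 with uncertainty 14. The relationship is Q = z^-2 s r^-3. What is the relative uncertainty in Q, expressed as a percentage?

For a monomial Q ∝ z^-2, s, r^-3, fractional errors add in quadrature:
  (-2·δz/z)² = (-2×0.0766)² = 0.0235;  (1·δs/s)² = (1×0.110)² = 0.0121;  (-3·δr/r)² = (-3×0.113)² = 0.115
δQ/Q = √(0.150) = 0.388

38.8%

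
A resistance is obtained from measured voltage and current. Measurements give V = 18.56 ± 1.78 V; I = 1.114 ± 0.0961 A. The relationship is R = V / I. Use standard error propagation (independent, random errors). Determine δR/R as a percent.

12.9%

Products/powers → add relative errors in quadrature, weighted by exponent:
  (1·δV/V)² = (1×0.0959)² = 0.00920;  (-1·δI/I)² = (-1×0.0863)² = 0.00744
δR/R = √(0.0166) = 0.129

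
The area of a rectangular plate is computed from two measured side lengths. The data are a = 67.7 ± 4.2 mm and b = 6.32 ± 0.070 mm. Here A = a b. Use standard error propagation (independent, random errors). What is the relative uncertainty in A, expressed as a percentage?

Relative error in a monomial: (δA/A)² = Σ (nᵢ · δxᵢ/xᵢ)².
  (1·δa/a)² = (1×0.0620)² = 0.00385;  (1·δb/b)² = (1×0.0111)² = 0.000123
δA/A = √(0.00397) = 0.0630

6.30%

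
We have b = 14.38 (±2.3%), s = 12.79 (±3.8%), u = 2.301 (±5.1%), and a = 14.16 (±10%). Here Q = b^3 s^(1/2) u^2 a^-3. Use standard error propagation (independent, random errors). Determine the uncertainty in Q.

6.44

Relative error in a monomial: (δQ/Q)² = Σ (nᵢ · δxᵢ/xᵢ)².
  (3·δb/b)² = (3×0.0230)² = 0.00476;  (½·δs/s)² = (0.5×0.0380)² = 0.000361;  (2·δu/u)² = (2×0.0510)² = 0.0104;  (-3·δa/a)² = (-3×0.100)² = 0.0900
δQ/Q = √(0.106) = 0.325
Q = 19.83, so δQ = 0.325 × 19.83 = 6.44.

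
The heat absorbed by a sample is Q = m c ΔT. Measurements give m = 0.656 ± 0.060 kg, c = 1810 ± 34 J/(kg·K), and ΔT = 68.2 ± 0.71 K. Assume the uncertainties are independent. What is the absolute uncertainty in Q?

7610 J

Products/powers → add relative errors in quadrature, weighted by exponent:
  (1·δm/m)² = (1×0.0915)² = 0.00837;  (1·δc/c)² = (1×0.0188)² = 0.000353;  (1·δΔT/ΔT)² = (1×0.0104)² = 0.000108
δQ/Q = √(0.00883) = 0.0940
Q = 81000 J, so δQ = 0.0940 × 81000 = 7610 J.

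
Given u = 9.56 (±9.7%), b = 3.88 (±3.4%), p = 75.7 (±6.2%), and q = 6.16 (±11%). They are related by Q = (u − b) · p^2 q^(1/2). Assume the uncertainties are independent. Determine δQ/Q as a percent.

21.4%

Let w = u − b = 5.68. δw = √(δu² + δb²) = √(0.860 + 0.0174) = 0.937, so δw/w = 0.165.
Q is then a monomial in w, p, q:
δQ/Q = √((δw/w)² + (2·δp/p)² + (½·δq/q)²) = √(0.0272 + 0.0154 + 0.00302) = 0.214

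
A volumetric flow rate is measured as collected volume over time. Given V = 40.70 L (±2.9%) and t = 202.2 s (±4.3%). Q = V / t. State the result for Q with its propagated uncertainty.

Products/powers → add relative errors in quadrature, weighted by exponent:
  (1·δV/V)² = (1×0.0290)² = 0.000841;  (-1·δt/t)² = (-1×0.0430)² = 0.00185
δQ/Q = √(0.00269) = 0.0519
Q = 0.2013 L/s, so δQ = 0.0519 × 0.2013 = 0.0104 L/s.

0.2013 ± 0.0104 L/s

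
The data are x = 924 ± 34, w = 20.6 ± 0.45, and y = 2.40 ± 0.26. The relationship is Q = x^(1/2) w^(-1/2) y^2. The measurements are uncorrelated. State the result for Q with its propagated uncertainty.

Relative error in a monomial: (δQ/Q)² = Σ (nᵢ · δxᵢ/xᵢ)².
  (½·δx/x)² = (0.5×0.0368)² = 0.000338;  (−½·δw/w)² = (-0.5×0.0218)² = 0.000119;  (2·δy/y)² = (2×0.108)² = 0.0469
δQ/Q = √(0.0474) = 0.218
Q = 38.6, so δQ = 0.218 × 38.6 = 8.40.

38.6 ± 8.40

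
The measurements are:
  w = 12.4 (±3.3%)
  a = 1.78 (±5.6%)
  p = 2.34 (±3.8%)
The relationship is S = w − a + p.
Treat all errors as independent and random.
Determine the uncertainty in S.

S is a linear combination, so absolute uncertainties add in quadrature:
  (δw)² = 0.167;  (δa)² = 0.00994;  (δp)² = 0.00791
δS = √(0.185) = 0.430

0.430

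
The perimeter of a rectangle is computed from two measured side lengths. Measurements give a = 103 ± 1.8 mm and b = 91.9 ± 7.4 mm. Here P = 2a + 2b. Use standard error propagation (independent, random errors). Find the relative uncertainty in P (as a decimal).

P is a linear combination, so absolute uncertainties add in quadrature:
  (2·δa)² = 13.0;  (2·δb)² = 219
δP = √(232) = 15.2 mm
P = 390 mm, so δP/P = 15.2/390 = 0.0391.

0.0391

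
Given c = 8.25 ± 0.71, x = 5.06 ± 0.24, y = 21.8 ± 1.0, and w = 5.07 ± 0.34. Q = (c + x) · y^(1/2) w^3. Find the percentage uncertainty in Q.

Let u = c + x = 13.3. δu = √(δc² + δx²) = √(0.504 + 0.0576) = 0.749, so δu/u = 0.0563.
Q is then a monomial in u, y, w:
δQ/Q = √((δu/u)² + (½·δy/y)² + (3·δw/w)²) = √(0.00317 + 0.000526 + 0.0405) = 0.210

21.0%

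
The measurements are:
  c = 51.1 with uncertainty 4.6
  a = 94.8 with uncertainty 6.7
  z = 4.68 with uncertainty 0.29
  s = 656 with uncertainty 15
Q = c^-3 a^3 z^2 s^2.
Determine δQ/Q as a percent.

Relative error in a monomial: (δQ/Q)² = Σ (nᵢ · δxᵢ/xᵢ)².
  (-3·δc/c)² = (-3×0.0900)² = 0.0729;  (3·δa/a)² = (3×0.0707)² = 0.0450;  (2·δz/z)² = (2×0.0620)² = 0.0154;  (2·δs/s)² = (2×0.0229)² = 0.00209
δQ/Q = √(0.135) = 0.368

36.8%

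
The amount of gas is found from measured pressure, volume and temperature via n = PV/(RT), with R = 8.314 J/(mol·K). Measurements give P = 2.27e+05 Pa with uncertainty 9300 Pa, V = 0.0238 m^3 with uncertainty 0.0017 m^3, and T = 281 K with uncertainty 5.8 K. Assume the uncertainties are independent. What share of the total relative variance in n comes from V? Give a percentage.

(δn/n)² = (1·δP/P)² + (1·δV/V)² + (-1·δT/T)²
  P term: (1×0.0410)² = 0.00168
  V term: (1×0.0714)² = 0.00510
  T term: (-1×0.0206)² = 0.000426
Total = 0.00721. Share from V = 0.00510/0.00721 = 0.708.

70.8%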